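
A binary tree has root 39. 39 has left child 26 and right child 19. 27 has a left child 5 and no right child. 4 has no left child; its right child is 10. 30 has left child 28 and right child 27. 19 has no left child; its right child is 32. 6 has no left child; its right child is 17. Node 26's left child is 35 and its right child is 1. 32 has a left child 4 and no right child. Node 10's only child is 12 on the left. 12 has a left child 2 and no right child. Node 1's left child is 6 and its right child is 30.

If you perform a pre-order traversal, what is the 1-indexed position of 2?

16

Pre-order visits the node, then its left subtree, then its right subtree.
Visit 39.
At 39: go left to 26.
  Visit 26.
  At 26: go left to 35.
    35 is a leaf — visit 35.
  At 26: go right to 1.
    Visit 1.
    At 1: go left to 6.
      Visit 6.
      At 6: no left child.
      At 6: go right to 17.
        17 is a leaf — visit 17.
    At 1: go right to 30.
      Visit 30.
      At 30: go left to 28.
        28 is a leaf — visit 28.
      At 30: go right to 27.
        Visit 27.
        At 27: go left to 5.
          5 is a leaf — visit 5.
        At 27: no right child.
At 39: go right to 19.
  Visit 19.
  At 19: no left child.
  At 19: go right to 32.
    Visit 32.
    At 32: go left to 4.
      Visit 4.
      At 4: no left child.
      At 4: go right to 10.
        Visit 10.
        At 10: go left to 12.
          Visit 12.
          At 12: go left to 2.
            2 is a leaf — visit 2.
          At 12: no right child.
        At 10: no right child.
    At 32: no right child.
Full pre-order sequence: 39, 26, 35, 1, 6, 17, 30, 28, 27, 5, 19, 32, 4, 10, 12, 2.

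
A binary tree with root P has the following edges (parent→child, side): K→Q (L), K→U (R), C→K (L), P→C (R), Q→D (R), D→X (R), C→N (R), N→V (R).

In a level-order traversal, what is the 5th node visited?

Q

Level-order visits nodes level by level from the root, left to right within each level.
Level 0: P
Level 1: C
Level 2: K, N
Level 3: Q, U, V
Level 4: D
Level 5: X
Full level-order sequence: P, C, K, N, Q, U, V, D, X.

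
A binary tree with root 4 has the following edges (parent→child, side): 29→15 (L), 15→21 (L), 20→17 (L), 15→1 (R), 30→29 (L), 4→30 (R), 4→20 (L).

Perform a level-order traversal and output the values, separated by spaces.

4 20 30 17 29 15 21 1

Level-order visits nodes level by level from the root, left to right within each level.
Level 0: 4
Level 1: 20, 30
Level 2: 17, 29
Level 3: 15
Level 4: 21, 1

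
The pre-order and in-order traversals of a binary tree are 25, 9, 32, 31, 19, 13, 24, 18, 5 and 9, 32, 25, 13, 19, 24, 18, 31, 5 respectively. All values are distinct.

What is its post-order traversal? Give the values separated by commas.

The first element of pre-order is the root; it splits in-order into left and right subtrees.
Root 25: left subtree has 2 nodes {9, 32}, right has 6 {13, 19, 24, 18, 31, 5}.
  Root 9: left subtree has 0 nodes { }, right has 1 {32}.
  Root 31: left subtree has 4 nodes {13, 19, 24, 18}, right has 1 {5}.
    Root 19: left subtree has 1 node {13}, right has 2 {24, 18}.
      Root 24: left subtree has 0 nodes { }, right has 1 {18}.

32, 9, 13, 18, 24, 19, 5, 31, 25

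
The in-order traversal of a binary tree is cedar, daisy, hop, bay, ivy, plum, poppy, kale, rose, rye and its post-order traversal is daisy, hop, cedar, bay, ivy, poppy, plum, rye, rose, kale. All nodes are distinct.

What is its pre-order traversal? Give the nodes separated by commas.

kale, plum, ivy, bay, cedar, hop, daisy, poppy, rose, rye

The last element of post-order is the root; it splits in-order into left and right subtrees.
Root kale: left subtree has 7 nodes {cedar, daisy, hop, bay, ivy, plum, poppy}, right has 2 {rose, rye}.
  Root plum: left subtree has 5 nodes {cedar, daisy, hop, bay, ivy}, right has 1 {poppy}.
    Root ivy: left subtree has 4 nodes {cedar, daisy, hop, bay}, right has 0 { }.
      Root bay: left subtree has 3 nodes {cedar, daisy, hop}, right has 0 { }.
        Root cedar: left subtree has 0 nodes { }, right has 2 {daisy, hop}.
          Root hop: left subtree has 1 node {daisy}, right has 0 { }.
  Root rose: left subtree has 0 nodes { }, right has 1 {rye}.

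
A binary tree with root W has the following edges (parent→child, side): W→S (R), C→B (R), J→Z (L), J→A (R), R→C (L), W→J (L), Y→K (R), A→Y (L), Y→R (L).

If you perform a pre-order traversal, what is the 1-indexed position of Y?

5

Pre-order visits the node, then its left subtree, then its right subtree.
Visit W.
At W: go left to J.
  Visit J.
  At J: go left to Z.
    Z is a leaf — visit Z.
  At J: go right to A.
    Visit A.
    At A: go left to Y.
      Visit Y.
      At Y: go left to R.
        Visit R.
        At R: go left to C.
          Visit C.
          At C: no left child.
          At C: go right to B.
            B is a leaf — visit B.
        At R: no right child.
      At Y: go right to K.
        K is a leaf — visit K.
    At A: no right child.
At W: go right to S.
  S is a leaf — visit S.
Full pre-order sequence: W, J, Z, A, Y, R, C, B, K, S.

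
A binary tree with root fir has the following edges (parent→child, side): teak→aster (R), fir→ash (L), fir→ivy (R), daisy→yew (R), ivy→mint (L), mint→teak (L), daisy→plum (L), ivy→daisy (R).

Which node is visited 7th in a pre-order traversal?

daisy

Pre-order visits the node, then its left subtree, then its right subtree.
Visit fir.
At fir: go left to ash.
  ash is a leaf — visit ash.
At fir: go right to ivy.
  Visit ivy.
  At ivy: go left to mint.
    Visit mint.
    At mint: go left to teak.
      Visit teak.
      At teak: no left child.
      At teak: go right to aster.
        aster is a leaf — visit aster.
    At mint: no right child.
  At ivy: go right to daisy.
    Visit daisy.
    At daisy: go left to plum.
      plum is a leaf — visit plum.
    At daisy: go right to yew.
      yew is a leaf — visit yew.
Full pre-order sequence: fir, ash, ivy, mint, teak, aster, daisy, plum, yew.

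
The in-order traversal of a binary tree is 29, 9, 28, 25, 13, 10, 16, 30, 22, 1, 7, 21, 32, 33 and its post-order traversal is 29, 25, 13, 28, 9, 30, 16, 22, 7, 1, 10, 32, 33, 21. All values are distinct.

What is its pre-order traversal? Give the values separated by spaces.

The last element of post-order is the root; it splits in-order into left and right subtrees.
Root 21: left subtree has 11 nodes {29, 9, 28, 25, 13, 10, 16, 30, 22, 1, 7}, right has 2 {32, 33}.
  Root 10: left subtree has 5 nodes {29, 9, 28, 25, 13}, right has 5 {16, 30, 22, 1, 7}.
    Root 9: left subtree has 1 node {29}, right has 3 {28, 25, 13}.
      Root 28: left subtree has 0 nodes { }, right has 2 {25, 13}.
        Root 13: left subtree has 1 node {25}, right has 0 { }.
    Root 1: left subtree has 3 nodes {16, 30, 22}, right has 1 {7}.
      Root 22: left subtree has 2 nodes {16, 30}, right has 0 { }.
        Root 16: left subtree has 0 nodes { }, right has 1 {30}.
  Root 33: left subtree has 1 node {32}, right has 0 { }.

21 10 9 29 28 13 25 1 22 16 30 7 33 32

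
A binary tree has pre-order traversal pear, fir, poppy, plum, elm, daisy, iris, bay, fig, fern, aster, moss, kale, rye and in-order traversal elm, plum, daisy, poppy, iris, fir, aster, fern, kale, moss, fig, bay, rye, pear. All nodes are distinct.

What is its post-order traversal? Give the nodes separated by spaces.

The first element of pre-order is the root; it splits in-order into left and right subtrees.
Root pear: left subtree has 13 nodes {elm, plum, daisy, poppy, iris, fir, aster, fern, kale, moss, fig, bay, rye}, right has 0 { }.
  Root fir: left subtree has 5 nodes {elm, plum, daisy, poppy, iris}, right has 7 {aster, fern, kale, moss, fig, bay, rye}.
    Root poppy: left subtree has 3 nodes {elm, plum, daisy}, right has 1 {iris}.
      Root plum: left subtree has 1 node {elm}, right has 1 {daisy}.
    Root bay: left subtree has 5 nodes {aster, fern, kale, moss, fig}, right has 1 {rye}.
      Root fig: left subtree has 4 nodes {aster, fern, kale, moss}, right has 0 { }.
        Root fern: left subtree has 1 node {aster}, right has 2 {kale, moss}.
          Root moss: left subtree has 1 node {kale}, right has 0 { }.

elm daisy plum iris poppy aster kale moss fern fig rye bay fir pear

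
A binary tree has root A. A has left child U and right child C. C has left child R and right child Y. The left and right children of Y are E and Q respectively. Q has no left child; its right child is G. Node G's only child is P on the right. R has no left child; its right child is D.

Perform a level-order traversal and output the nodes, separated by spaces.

Level-order visits nodes level by level from the root, left to right within each level.
Level 0: A
Level 1: U, C
Level 2: R, Y
Level 3: D, E, Q
Level 4: G
Level 5: P

A U C R Y D E Q G P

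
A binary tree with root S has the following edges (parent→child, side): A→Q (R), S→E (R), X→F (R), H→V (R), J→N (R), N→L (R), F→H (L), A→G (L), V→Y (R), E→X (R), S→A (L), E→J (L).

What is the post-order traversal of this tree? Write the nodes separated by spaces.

Post-order visits the left subtree, then the right subtree, then the node.
At S: go left to A.
  At A: go left to G.
    G is a leaf — visit G.
  At A: go right to Q.
    Q is a leaf — visit Q.
  Visit A.
At S: go right to E.
  At E: go left to J.
    At J: no left child.
    At J: go right to N.
      At N: no left child.
      At N: go right to L.
        L is a leaf — visit L.
      Visit N.
    Visit J.
  At E: go right to X.
    At X: no left child.
    At X: go right to F.
      At F: go left to H.
        At H: no left child.
        At H: go right to V.
          At V: no left child.
          At V: go right to Y.
            Y is a leaf — visit Y.
          Visit V.
        Visit H.
      At F: no right child.
      Visit F.
    Visit X.
  Visit E.
Visit S.

G Q A L N J Y V H F X E S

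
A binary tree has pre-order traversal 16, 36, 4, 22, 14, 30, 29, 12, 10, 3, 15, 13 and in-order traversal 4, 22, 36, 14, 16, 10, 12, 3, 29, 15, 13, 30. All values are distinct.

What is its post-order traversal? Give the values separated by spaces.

22 4 14 36 10 3 12 13 15 29 30 16

The first element of pre-order is the root; it splits in-order into left and right subtrees.
Root 16: left subtree has 4 nodes {4, 22, 36, 14}, right has 7 {10, 12, 3, 29, 15, 13, 30}.
  Root 36: left subtree has 2 nodes {4, 22}, right has 1 {14}.
    Root 4: left subtree has 0 nodes { }, right has 1 {22}.
  Root 30: left subtree has 6 nodes {10, 12, 3, 29, 15, 13}, right has 0 { }.
    Root 29: left subtree has 3 nodes {10, 12, 3}, right has 2 {15, 13}.
      Root 12: left subtree has 1 node {10}, right has 1 {3}.
      Root 15: left subtree has 0 nodes { }, right has 1 {13}.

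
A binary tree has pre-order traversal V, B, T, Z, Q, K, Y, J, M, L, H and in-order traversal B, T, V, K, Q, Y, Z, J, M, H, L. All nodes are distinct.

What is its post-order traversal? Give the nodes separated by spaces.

T B K Y Q H L M J Z V

The first element of pre-order is the root; it splits in-order into left and right subtrees.
Root V: left subtree has 2 nodes {B, T}, right has 8 {K, Q, Y, Z, J, M, H, L}.
  Root B: left subtree has 0 nodes { }, right has 1 {T}.
  Root Z: left subtree has 3 nodes {K, Q, Y}, right has 4 {J, M, H, L}.
    Root Q: left subtree has 1 node {K}, right has 1 {Y}.
    Root J: left subtree has 0 nodes { }, right has 3 {M, H, L}.
      Root M: left subtree has 0 nodes { }, right has 2 {H, L}.
        Root L: left subtree has 1 node {H}, right has 0 { }.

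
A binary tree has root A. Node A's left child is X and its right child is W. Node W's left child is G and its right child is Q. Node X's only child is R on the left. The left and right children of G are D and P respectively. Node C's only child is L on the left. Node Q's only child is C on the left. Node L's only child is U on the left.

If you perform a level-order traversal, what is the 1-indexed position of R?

Level-order visits nodes level by level from the root, left to right within each level.
Level 0: A
Level 1: X, W
Level 2: R, G, Q
Level 3: D, P, C
Level 4: L
Level 5: U
Full level-order sequence: A, X, W, R, G, Q, D, P, C, L, U.

4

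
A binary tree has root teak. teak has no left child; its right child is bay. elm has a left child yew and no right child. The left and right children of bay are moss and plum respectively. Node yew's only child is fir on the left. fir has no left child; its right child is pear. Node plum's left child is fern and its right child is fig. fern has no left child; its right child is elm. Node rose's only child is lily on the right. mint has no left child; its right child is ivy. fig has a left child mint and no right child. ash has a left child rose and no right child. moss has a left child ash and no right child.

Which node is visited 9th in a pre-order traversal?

elm

Pre-order visits the node, then its left subtree, then its right subtree.
Visit teak.
At teak: no left child.
At teak: go right to bay.
  Visit bay.
  At bay: go left to moss.
    Visit moss.
    At moss: go left to ash.
      Visit ash.
      At ash: go left to rose.
        Visit rose.
        At rose: no left child.
        At rose: go right to lily.
          lily is a leaf — visit lily.
      At ash: no right child.
    At moss: no right child.
  At bay: go right to plum.
    Visit plum.
    At plum: go left to fern.
      Visit fern.
      At fern: no left child.
      At fern: go right to elm.
        Visit elm.
        At elm: go left to yew.
          Visit yew.
          At yew: go left to fir.
            Visit fir.
            At fir: no left child.
            At fir: go right to pear.
              pear is a leaf — visit pear.
          At yew: no right child.
        At elm: no right child.
    At plum: go right to fig.
      Visit fig.
      At fig: go left to mint.
        Visit mint.
        At mint: no left child.
        At mint: go right to ivy.
          ivy is a leaf — visit ivy.
      At fig: no right child.
Full pre-order sequence: teak, bay, moss, ash, rose, lily, plum, fern, elm, yew, fir, pear, fig, mint, ivy.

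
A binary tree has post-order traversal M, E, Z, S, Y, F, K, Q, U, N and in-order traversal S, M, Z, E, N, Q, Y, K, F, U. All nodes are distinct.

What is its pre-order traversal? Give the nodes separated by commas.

The last element of post-order is the root; it splits in-order into left and right subtrees.
Root N: left subtree has 4 nodes {S, M, Z, E}, right has 5 {Q, Y, K, F, U}.
  Root S: left subtree has 0 nodes { }, right has 3 {M, Z, E}.
    Root Z: left subtree has 1 node {M}, right has 1 {E}.
  Root U: left subtree has 4 nodes {Q, Y, K, F}, right has 0 { }.
    Root Q: left subtree has 0 nodes { }, right has 3 {Y, K, F}.
      Root K: left subtree has 1 node {Y}, right has 1 {F}.

N, S, Z, M, E, U, Q, K, Y, F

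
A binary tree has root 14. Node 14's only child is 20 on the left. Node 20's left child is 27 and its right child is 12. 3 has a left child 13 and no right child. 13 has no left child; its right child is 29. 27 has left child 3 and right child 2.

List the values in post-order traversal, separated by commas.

29, 13, 3, 2, 27, 12, 20, 14

Post-order visits the left subtree, then the right subtree, then the node.
At 14: go left to 20.
  At 20: go left to 27.
    At 27: go left to 3.
      At 3: go left to 13.
        At 13: no left child.
        At 13: go right to 29.
          29 is a leaf — visit 29.
        Visit 13.
      At 3: no right child.
      Visit 3.
    At 27: go right to 2.
      2 is a leaf — visit 2.
    Visit 27.
  At 20: go right to 12.
    12 is a leaf — visit 12.
  Visit 20.
At 14: no right child.
Visit 14.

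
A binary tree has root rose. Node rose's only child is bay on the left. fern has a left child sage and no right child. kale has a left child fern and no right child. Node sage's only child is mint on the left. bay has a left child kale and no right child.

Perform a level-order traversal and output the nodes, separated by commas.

Level-order visits nodes level by level from the root, left to right within each level.
Level 0: rose
Level 1: bay
Level 2: kale
Level 3: fern
Level 4: sage
Level 5: mint

rose, bay, kale, fern, sage, mint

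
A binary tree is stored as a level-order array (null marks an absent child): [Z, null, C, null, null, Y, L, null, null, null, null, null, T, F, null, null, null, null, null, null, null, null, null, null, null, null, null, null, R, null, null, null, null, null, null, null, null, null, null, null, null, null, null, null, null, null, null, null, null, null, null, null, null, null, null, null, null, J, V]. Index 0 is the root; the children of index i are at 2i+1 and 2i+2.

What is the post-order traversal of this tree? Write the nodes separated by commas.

Post-order visits the left subtree, then the right subtree, then the node.
At Z: no left child.
At Z: go right to C.
  At C: go left to Y.
    At Y: no left child.
    At Y: go right to T.
      T is a leaf — visit T.
    Visit Y.
  At C: go right to L.
    At L: go left to F.
      At F: no left child.
      At F: go right to R.
        At R: go left to J.
          J is a leaf — visit J.
        At R: go right to V.
          V is a leaf — visit V.
        Visit R.
      Visit F.
    At L: no right child.
    Visit L.
  Visit C.
Visit Z.

T, Y, J, V, R, F, L, C, Z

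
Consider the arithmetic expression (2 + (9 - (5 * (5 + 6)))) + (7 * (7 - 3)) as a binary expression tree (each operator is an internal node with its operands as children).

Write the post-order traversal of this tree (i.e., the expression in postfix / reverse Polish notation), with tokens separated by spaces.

2 9 5 5 6 + * - + 7 7 3 - * +

Post-order on an expression tree gives postfix notation: for each operator, emit left operand, right operand, then the operator.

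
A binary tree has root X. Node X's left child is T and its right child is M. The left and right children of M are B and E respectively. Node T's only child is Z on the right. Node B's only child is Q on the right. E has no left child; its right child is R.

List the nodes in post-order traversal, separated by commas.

Z, T, Q, B, R, E, M, X

Post-order visits the left subtree, then the right subtree, then the node.
At X: go left to T.
  At T: no left child.
  At T: go right to Z.
    Z is a leaf — visit Z.
  Visit T.
At X: go right to M.
  At M: go left to B.
    At B: no left child.
    At B: go right to Q.
      Q is a leaf — visit Q.
    Visit B.
  At M: go right to E.
    At E: no left child.
    At E: go right to R.
      R is a leaf — visit R.
    Visit E.
  Visit M.
Visit X.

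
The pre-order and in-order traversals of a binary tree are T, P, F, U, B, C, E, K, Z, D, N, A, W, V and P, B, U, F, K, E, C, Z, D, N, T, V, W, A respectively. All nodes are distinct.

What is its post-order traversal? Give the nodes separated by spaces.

The first element of pre-order is the root; it splits in-order into left and right subtrees.
Root T: left subtree has 10 nodes {P, B, U, F, K, E, C, Z, D, N}, right has 3 {V, W, A}.
  Root P: left subtree has 0 nodes { }, right has 9 {B, U, F, K, E, C, Z, D, N}.
    Root F: left subtree has 2 nodes {B, U}, right has 6 {K, E, C, Z, D, N}.
      Root U: left subtree has 1 node {B}, right has 0 { }.
      Root C: left subtree has 2 nodes {K, E}, right has 3 {Z, D, N}.
        Root E: left subtree has 1 node {K}, right has 0 { }.
        Root Z: left subtree has 0 nodes { }, right has 2 {D, N}.
          Root D: left subtree has 0 nodes { }, right has 1 {N}.
  Root A: left subtree has 2 nodes {V, W}, right has 0 { }.
    Root W: left subtree has 1 node {V}, right has 0 { }.

B U K E N D Z C F P V W A T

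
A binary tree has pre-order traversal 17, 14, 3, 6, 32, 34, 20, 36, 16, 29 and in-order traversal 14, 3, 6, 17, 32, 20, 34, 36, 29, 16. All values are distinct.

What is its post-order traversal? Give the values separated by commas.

The first element of pre-order is the root; it splits in-order into left and right subtrees.
Root 17: left subtree has 3 nodes {14, 3, 6}, right has 6 {32, 20, 34, 36, 29, 16}.
  Root 14: left subtree has 0 nodes { }, right has 2 {3, 6}.
    Root 3: left subtree has 0 nodes { }, right has 1 {6}.
  Root 32: left subtree has 0 nodes { }, right has 5 {20, 34, 36, 29, 16}.
    Root 34: left subtree has 1 node {20}, right has 3 {36, 29, 16}.
      Root 36: left subtree has 0 nodes { }, right has 2 {29, 16}.
        Root 16: left subtree has 1 node {29}, right has 0 { }.

6, 3, 14, 20, 29, 16, 36, 34, 32, 17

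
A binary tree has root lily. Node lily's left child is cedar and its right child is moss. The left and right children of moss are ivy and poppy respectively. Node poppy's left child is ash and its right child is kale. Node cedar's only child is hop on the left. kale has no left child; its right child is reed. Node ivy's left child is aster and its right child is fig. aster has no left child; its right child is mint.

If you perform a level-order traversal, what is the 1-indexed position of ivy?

5

Level-order visits nodes level by level from the root, left to right within each level.
Level 0: lily
Level 1: cedar, moss
Level 2: hop, ivy, poppy
Level 3: aster, fig, ash, kale
Level 4: mint, reed
Full level-order sequence: lily, cedar, moss, hop, ivy, poppy, aster, fig, ash, kale, mint, reed.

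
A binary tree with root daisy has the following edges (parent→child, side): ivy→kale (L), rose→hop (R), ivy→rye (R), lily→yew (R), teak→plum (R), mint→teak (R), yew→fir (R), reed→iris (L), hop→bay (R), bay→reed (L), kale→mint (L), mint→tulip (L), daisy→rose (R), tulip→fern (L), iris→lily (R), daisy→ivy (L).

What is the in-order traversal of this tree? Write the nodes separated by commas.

fern, tulip, mint, teak, plum, kale, ivy, rye, daisy, rose, hop, iris, lily, yew, fir, reed, bay

In-order visits the left subtree, then the node, then the right subtree.
At daisy: go left to ivy.
  At ivy: go left to kale.
    At kale: go left to mint.
      At mint: go left to tulip.
        At tulip: go left to fern.
          fern is a leaf — visit fern.
        Visit tulip.
        At tulip: no right child.
      Visit mint.
      At mint: go right to teak.
        At teak: no left child.
        Visit teak.
        At teak: go right to plum.
          plum is a leaf — visit plum.
    Visit kale.
    At kale: no right child.
  Visit ivy.
  At ivy: go right to rye.
    rye is a leaf — visit rye.
Visit daisy.
At daisy: go right to rose.
  At rose: no left child.
  Visit rose.
  At rose: go right to hop.
    At hop: no left child.
    Visit hop.
    At hop: go right to bay.
      At bay: go left to reed.
        At reed: go left to iris.
          At iris: no left child.
          Visit iris.
          At iris: go right to lily.
            At lily: no left child.
            Visit lily.
            At lily: go right to yew.
              At yew: no left child.
              Visit yew.
              At yew: go right to fir.
                fir is a leaf — visit fir.
        Visit reed.
        At reed: no right child.
      Visit bay.
      At bay: no right child.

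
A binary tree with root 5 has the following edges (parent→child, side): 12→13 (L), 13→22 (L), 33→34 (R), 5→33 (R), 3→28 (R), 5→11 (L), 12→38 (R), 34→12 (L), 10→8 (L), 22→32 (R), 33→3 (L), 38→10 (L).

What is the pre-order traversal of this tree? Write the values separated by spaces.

Pre-order visits the node, then its left subtree, then its right subtree.
Visit 5.
At 5: go left to 11.
  11 is a leaf — visit 11.
At 5: go right to 33.
  Visit 33.
  At 33: go left to 3.
    Visit 3.
    At 3: no left child.
    At 3: go right to 28.
      28 is a leaf — visit 28.
  At 33: go right to 34.
    Visit 34.
    At 34: go left to 12.
      Visit 12.
      At 12: go left to 13.
        Visit 13.
        At 13: go left to 22.
          Visit 22.
          At 22: no left child.
          At 22: go right to 32.
            32 is a leaf — visit 32.
        At 13: no right child.
      At 12: go right to 38.
        Visit 38.
        At 38: go left to 10.
          Visit 10.
          At 10: go left to 8.
            8 is a leaf — visit 8.
          At 10: no right child.
        At 38: no right child.
    At 34: no right child.

5 11 33 3 28 34 12 13 22 32 38 10 8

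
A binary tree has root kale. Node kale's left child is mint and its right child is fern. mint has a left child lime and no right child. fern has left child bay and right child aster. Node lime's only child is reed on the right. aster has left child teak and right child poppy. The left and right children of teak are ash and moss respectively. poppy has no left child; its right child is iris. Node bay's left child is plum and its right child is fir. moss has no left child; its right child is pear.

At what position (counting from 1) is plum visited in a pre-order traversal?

Pre-order visits the node, then its left subtree, then its right subtree.
Visit kale.
At kale: go left to mint.
  Visit mint.
  At mint: go left to lime.
    Visit lime.
    At lime: no left child.
    At lime: go right to reed.
      reed is a leaf — visit reed.
  At mint: no right child.
At kale: go right to fern.
  Visit fern.
  At fern: go left to bay.
    Visit bay.
    At bay: go left to plum.
      plum is a leaf — visit plum.
    At bay: go right to fir.
      fir is a leaf — visit fir.
  At fern: go right to aster.
    Visit aster.
    At aster: go left to teak.
      Visit teak.
      At teak: go left to ash.
        ash is a leaf — visit ash.
      At teak: go right to moss.
        Visit moss.
        At moss: no left child.
        At moss: go right to pear.
          pear is a leaf — visit pear.
    At aster: go right to poppy.
      Visit poppy.
      At poppy: no left child.
      At poppy: go right to iris.
        iris is a leaf — visit iris.
Full pre-order sequence: kale, mint, lime, reed, fern, bay, plum, fir, aster, teak, ash, moss, pear, poppy, iris.

7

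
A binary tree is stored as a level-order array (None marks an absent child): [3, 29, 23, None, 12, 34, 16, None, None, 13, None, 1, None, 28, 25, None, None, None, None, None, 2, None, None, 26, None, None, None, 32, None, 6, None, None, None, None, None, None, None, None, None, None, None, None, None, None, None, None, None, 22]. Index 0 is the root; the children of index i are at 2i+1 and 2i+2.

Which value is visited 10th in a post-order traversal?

Post-order visits the left subtree, then the right subtree, then the node.
At 3: go left to 29.
  At 29: no left child.
  At 29: go right to 12.
    At 12: go left to 13.
      At 13: no left child.
      At 13: go right to 2.
        2 is a leaf — visit 2.
      Visit 13.
    At 12: no right child.
    Visit 12.
  Visit 29.
At 3: go right to 23.
  At 23: go left to 34.
    At 34: go left to 1.
      At 1: go left to 26.
        At 26: go left to 22.
          22 is a leaf — visit 22.
        At 26: no right child.
        Visit 26.
      At 1: no right child.
      Visit 1.
    At 34: no right child.
    Visit 34.
  At 23: go right to 16.
    At 16: go left to 28.
      At 28: go left to 32.
        32 is a leaf — visit 32.
      At 28: no right child.
      Visit 28.
    At 16: go right to 25.
      At 25: go left to 6.
        6 is a leaf — visit 6.
      At 25: no right child.
      Visit 25.
    Visit 16.
  Visit 23.
Visit 3.
Full post-order sequence: 2, 13, 12, 29, 22, 26, 1, 34, 32, 28, 6, 25, 16, 23, 3.

28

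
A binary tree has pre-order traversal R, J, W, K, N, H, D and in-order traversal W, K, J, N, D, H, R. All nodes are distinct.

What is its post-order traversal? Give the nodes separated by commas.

The first element of pre-order is the root; it splits in-order into left and right subtrees.
Root R: left subtree has 6 nodes {W, K, J, N, D, H}, right has 0 { }.
  Root J: left subtree has 2 nodes {W, K}, right has 3 {N, D, H}.
    Root W: left subtree has 0 nodes { }, right has 1 {K}.
    Root N: left subtree has 0 nodes { }, right has 2 {D, H}.
      Root H: left subtree has 1 node {D}, right has 0 { }.

K, W, D, H, N, J, R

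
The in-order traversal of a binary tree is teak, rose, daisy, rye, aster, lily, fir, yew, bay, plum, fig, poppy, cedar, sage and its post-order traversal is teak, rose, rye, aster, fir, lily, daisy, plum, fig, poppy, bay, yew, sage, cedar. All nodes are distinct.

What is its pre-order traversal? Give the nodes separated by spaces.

The last element of post-order is the root; it splits in-order into left and right subtrees.
Root cedar: left subtree has 12 nodes {teak, rose, daisy, rye, aster, lily, fir, yew, bay, plum, fig, poppy}, right has 1 {sage}.
  Root yew: left subtree has 7 nodes {teak, rose, daisy, rye, aster, lily, fir}, right has 4 {bay, plum, fig, poppy}.
    Root daisy: left subtree has 2 nodes {teak, rose}, right has 4 {rye, aster, lily, fir}.
      Root rose: left subtree has 1 node {teak}, right has 0 { }.
      Root lily: left subtree has 2 nodes {rye, aster}, right has 1 {fir}.
        Root aster: left subtree has 1 node {rye}, right has 0 { }.
    Root bay: left subtree has 0 nodes { }, right has 3 {plum, fig, poppy}.
      Root poppy: left subtree has 2 nodes {plum, fig}, right has 0 { }.
        Root fig: left subtree has 1 node {plum}, right has 0 { }.

cedar yew daisy rose teak lily aster rye fir bay poppy fig plum sage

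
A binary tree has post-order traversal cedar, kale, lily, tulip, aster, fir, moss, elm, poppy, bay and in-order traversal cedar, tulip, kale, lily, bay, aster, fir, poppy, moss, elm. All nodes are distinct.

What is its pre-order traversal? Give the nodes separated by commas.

The last element of post-order is the root; it splits in-order into left and right subtrees.
Root bay: left subtree has 4 nodes {cedar, tulip, kale, lily}, right has 5 {aster, fir, poppy, moss, elm}.
  Root tulip: left subtree has 1 node {cedar}, right has 2 {kale, lily}.
    Root lily: left subtree has 1 node {kale}, right has 0 { }.
  Root poppy: left subtree has 2 nodes {aster, fir}, right has 2 {moss, elm}.
    Root fir: left subtree has 1 node {aster}, right has 0 { }.
    Root elm: left subtree has 1 node {moss}, right has 0 { }.

bay, tulip, cedar, lily, kale, poppy, fir, aster, elm, moss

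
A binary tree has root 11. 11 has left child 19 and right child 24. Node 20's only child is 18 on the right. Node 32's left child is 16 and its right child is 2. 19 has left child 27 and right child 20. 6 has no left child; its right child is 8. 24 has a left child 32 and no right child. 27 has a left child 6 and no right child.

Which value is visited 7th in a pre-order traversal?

18

Pre-order visits the node, then its left subtree, then its right subtree.
Visit 11.
At 11: go left to 19.
  Visit 19.
  At 19: go left to 27.
    Visit 27.
    At 27: go left to 6.
      Visit 6.
      At 6: no left child.
      At 6: go right to 8.
        8 is a leaf — visit 8.
    At 27: no right child.
  At 19: go right to 20.
    Visit 20.
    At 20: no left child.
    At 20: go right to 18.
      18 is a leaf — visit 18.
At 11: go right to 24.
  Visit 24.
  At 24: go left to 32.
    Visit 32.
    At 32: go left to 16.
      16 is a leaf — visit 16.
    At 32: go right to 2.
      2 is a leaf — visit 2.
  At 24: no right child.
Full pre-order sequence: 11, 19, 27, 6, 8, 20, 18, 24, 32, 16, 2.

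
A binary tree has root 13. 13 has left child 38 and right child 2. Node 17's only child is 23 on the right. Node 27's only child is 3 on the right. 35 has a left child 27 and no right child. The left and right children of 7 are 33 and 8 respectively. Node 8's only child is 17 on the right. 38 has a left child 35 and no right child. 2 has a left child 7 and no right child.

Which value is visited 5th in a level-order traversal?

7

Level-order visits nodes level by level from the root, left to right within each level.
Level 0: 13
Level 1: 38, 2
Level 2: 35, 7
Level 3: 27, 33, 8
Level 4: 3, 17
Level 5: 23
Full level-order sequence: 13, 38, 2, 35, 7, 27, 33, 8, 3, 17, 23.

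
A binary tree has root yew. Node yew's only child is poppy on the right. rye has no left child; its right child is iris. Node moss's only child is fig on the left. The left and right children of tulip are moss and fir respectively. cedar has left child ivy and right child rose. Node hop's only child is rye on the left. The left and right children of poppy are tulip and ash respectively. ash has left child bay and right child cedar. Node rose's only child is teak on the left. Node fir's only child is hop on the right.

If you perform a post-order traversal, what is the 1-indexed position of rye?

Post-order visits the left subtree, then the right subtree, then the node.
At yew: no left child.
At yew: go right to poppy.
  At poppy: go left to tulip.
    At tulip: go left to moss.
      At moss: go left to fig.
        fig is a leaf — visit fig.
      At moss: no right child.
      Visit moss.
    At tulip: go right to fir.
      At fir: no left child.
      At fir: go right to hop.
        At hop: go left to rye.
          At rye: no left child.
          At rye: go right to iris.
            iris is a leaf — visit iris.
          Visit rye.
        At hop: no right child.
        Visit hop.
      Visit fir.
    Visit tulip.
  At poppy: go right to ash.
    At ash: go left to bay.
      bay is a leaf — visit bay.
    At ash: go right to cedar.
      At cedar: go left to ivy.
        ivy is a leaf — visit ivy.
      At cedar: go right to rose.
        At rose: go left to teak.
          teak is a leaf — visit teak.
        At rose: no right child.
        Visit rose.
      Visit cedar.
    Visit ash.
  Visit poppy.
Visit yew.
Full post-order sequence: fig, moss, iris, rye, hop, fir, tulip, bay, ivy, teak, rose, cedar, ash, poppy, yew.

4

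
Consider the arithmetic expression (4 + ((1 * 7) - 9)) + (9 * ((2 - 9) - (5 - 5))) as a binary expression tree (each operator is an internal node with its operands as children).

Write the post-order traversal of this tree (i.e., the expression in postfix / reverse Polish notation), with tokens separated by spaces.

4 1 7 * 9 - + 9 2 9 - 5 5 - - * +

Post-order on an expression tree gives postfix notation: for each operator, emit left operand, right operand, then the operator.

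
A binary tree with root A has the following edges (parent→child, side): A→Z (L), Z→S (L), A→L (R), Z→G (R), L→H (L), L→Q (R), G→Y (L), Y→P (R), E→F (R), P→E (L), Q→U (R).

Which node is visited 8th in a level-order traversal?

Level-order visits nodes level by level from the root, left to right within each level.
Level 0: A
Level 1: Z, L
Level 2: S, G, H, Q
Level 3: Y, U
Level 4: P
Level 5: E
Level 6: F
Full level-order sequence: A, Z, L, S, G, H, Q, Y, U, P, E, F.

Y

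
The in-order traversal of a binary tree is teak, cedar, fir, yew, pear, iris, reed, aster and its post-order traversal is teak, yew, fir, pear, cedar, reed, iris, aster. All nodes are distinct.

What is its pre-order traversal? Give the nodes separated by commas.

The last element of post-order is the root; it splits in-order into left and right subtrees.
Root aster: left subtree has 7 nodes {teak, cedar, fir, yew, pear, iris, reed}, right has 0 { }.
  Root iris: left subtree has 5 nodes {teak, cedar, fir, yew, pear}, right has 1 {reed}.
    Root cedar: left subtree has 1 node {teak}, right has 3 {fir, yew, pear}.
      Root pear: left subtree has 2 nodes {fir, yew}, right has 0 { }.
        Root fir: left subtree has 0 nodes { }, right has 1 {yew}.

aster, iris, cedar, teak, pear, fir, yew, reed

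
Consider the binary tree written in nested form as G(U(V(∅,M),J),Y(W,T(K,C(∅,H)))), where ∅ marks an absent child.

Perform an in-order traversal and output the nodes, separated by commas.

V, M, U, J, G, W, Y, K, T, C, H

In-order visits the left subtree, then the node, then the right subtree.
At G: go left to U.
  At U: go left to V.
    At V: no left child.
    Visit V.
    At V: go right to M.
      M is a leaf — visit M.
  Visit U.
  At U: go right to J.
    J is a leaf — visit J.
Visit G.
At G: go right to Y.
  At Y: go left to W.
    W is a leaf — visit W.
  Visit Y.
  At Y: go right to T.
    At T: go left to K.
      K is a leaf — visit K.
    Visit T.
    At T: go right to C.
      At C: no left child.
      Visit C.
      At C: go right to H.
        H is a leaf — visit H.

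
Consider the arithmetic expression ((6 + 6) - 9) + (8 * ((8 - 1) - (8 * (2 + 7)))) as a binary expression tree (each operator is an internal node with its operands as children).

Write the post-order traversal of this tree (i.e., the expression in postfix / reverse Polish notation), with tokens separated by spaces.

6 6 + 9 - 8 8 1 - 8 2 7 + * - * +

Post-order on an expression tree gives postfix notation: for each operator, emit left operand, right operand, then the operator.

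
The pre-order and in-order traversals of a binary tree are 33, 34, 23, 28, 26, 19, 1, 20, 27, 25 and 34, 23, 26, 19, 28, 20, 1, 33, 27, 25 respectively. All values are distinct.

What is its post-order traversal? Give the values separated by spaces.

The first element of pre-order is the root; it splits in-order into left and right subtrees.
Root 33: left subtree has 7 nodes {34, 23, 26, 19, 28, 20, 1}, right has 2 {27, 25}.
  Root 34: left subtree has 0 nodes { }, right has 6 {23, 26, 19, 28, 20, 1}.
    Root 23: left subtree has 0 nodes { }, right has 5 {26, 19, 28, 20, 1}.
      Root 28: left subtree has 2 nodes {26, 19}, right has 2 {20, 1}.
        Root 26: left subtree has 0 nodes { }, right has 1 {19}.
        Root 1: left subtree has 1 node {20}, right has 0 { }.
  Root 27: left subtree has 0 nodes { }, right has 1 {25}.

19 26 20 1 28 23 34 25 27 33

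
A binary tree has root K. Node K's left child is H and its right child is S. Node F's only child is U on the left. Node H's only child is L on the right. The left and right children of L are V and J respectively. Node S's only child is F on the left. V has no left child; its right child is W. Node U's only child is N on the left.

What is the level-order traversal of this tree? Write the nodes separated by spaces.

Level-order visits nodes level by level from the root, left to right within each level.
Level 0: K
Level 1: H, S
Level 2: L, F
Level 3: V, J, U
Level 4: W, N

K H S L F V J U W N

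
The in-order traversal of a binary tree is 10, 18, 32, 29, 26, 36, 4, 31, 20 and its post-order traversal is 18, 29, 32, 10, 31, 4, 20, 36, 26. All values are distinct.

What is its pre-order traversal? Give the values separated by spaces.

26 10 32 18 29 36 20 4 31

The last element of post-order is the root; it splits in-order into left and right subtrees.
Root 26: left subtree has 4 nodes {10, 18, 32, 29}, right has 4 {36, 4, 31, 20}.
  Root 10: left subtree has 0 nodes { }, right has 3 {18, 32, 29}.
    Root 32: left subtree has 1 node {18}, right has 1 {29}.
  Root 36: left subtree has 0 nodes { }, right has 3 {4, 31, 20}.
    Root 20: left subtree has 2 nodes {4, 31}, right has 0 { }.
      Root 4: left subtree has 0 nodes { }, right has 1 {31}.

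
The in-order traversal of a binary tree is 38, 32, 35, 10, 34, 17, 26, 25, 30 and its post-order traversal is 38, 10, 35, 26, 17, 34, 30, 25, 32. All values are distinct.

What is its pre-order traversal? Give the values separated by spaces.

The last element of post-order is the root; it splits in-order into left and right subtrees.
Root 32: left subtree has 1 node {38}, right has 7 {35, 10, 34, 17, 26, 25, 30}.
  Root 25: left subtree has 5 nodes {35, 10, 34, 17, 26}, right has 1 {30}.
    Root 34: left subtree has 2 nodes {35, 10}, right has 2 {17, 26}.
      Root 35: left subtree has 0 nodes { }, right has 1 {10}.
      Root 17: left subtree has 0 nodes { }, right has 1 {26}.

32 38 25 34 35 10 17 26 30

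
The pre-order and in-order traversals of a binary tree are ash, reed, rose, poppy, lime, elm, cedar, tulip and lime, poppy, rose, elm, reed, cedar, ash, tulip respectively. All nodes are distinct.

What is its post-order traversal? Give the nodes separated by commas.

The first element of pre-order is the root; it splits in-order into left and right subtrees.
Root ash: left subtree has 6 nodes {lime, poppy, rose, elm, reed, cedar}, right has 1 {tulip}.
  Root reed: left subtree has 4 nodes {lime, poppy, rose, elm}, right has 1 {cedar}.
    Root rose: left subtree has 2 nodes {lime, poppy}, right has 1 {elm}.
      Root poppy: left subtree has 1 node {lime}, right has 0 { }.

lime, poppy, elm, rose, cedar, reed, tulip, ash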